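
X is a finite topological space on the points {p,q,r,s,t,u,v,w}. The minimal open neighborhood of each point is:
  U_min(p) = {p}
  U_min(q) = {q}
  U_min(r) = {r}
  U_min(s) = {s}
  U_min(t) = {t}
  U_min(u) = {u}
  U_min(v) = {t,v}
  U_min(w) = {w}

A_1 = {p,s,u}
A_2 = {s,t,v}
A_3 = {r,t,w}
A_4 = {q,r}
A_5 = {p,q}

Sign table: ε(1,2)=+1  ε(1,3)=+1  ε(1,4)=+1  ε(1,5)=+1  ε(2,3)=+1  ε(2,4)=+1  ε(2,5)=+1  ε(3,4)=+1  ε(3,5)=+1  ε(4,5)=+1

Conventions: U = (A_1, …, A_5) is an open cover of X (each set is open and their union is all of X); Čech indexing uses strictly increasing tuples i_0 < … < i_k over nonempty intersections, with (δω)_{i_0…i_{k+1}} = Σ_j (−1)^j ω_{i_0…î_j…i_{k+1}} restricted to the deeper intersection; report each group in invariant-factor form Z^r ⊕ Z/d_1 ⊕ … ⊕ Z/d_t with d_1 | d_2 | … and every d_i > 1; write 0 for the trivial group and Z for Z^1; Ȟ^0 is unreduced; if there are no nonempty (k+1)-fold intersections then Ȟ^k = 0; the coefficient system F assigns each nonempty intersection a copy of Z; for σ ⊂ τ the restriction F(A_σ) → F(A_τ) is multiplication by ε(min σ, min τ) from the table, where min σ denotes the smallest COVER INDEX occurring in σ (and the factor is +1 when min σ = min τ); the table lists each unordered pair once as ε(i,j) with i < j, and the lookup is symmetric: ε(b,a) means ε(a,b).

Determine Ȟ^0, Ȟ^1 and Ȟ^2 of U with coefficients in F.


Ȟ^0 ≅ Z; Ȟ^1 ≅ Z; Ȟ^2 ≅ 0

nonempty overlaps:
  A12={s} A15={p} A23={t} A34={r} A45={q}
C dims 5,5; δ0: rk 4, SNF 1^4
degree 0: 5−4−0 = 1 → Ȟ^0 ≅ Z
degree 1: 5−0−4 = 1 → Ȟ^1 ≅ Z
degree 2: 0−0−0 = 0 → Ȟ^2 ≅ 0


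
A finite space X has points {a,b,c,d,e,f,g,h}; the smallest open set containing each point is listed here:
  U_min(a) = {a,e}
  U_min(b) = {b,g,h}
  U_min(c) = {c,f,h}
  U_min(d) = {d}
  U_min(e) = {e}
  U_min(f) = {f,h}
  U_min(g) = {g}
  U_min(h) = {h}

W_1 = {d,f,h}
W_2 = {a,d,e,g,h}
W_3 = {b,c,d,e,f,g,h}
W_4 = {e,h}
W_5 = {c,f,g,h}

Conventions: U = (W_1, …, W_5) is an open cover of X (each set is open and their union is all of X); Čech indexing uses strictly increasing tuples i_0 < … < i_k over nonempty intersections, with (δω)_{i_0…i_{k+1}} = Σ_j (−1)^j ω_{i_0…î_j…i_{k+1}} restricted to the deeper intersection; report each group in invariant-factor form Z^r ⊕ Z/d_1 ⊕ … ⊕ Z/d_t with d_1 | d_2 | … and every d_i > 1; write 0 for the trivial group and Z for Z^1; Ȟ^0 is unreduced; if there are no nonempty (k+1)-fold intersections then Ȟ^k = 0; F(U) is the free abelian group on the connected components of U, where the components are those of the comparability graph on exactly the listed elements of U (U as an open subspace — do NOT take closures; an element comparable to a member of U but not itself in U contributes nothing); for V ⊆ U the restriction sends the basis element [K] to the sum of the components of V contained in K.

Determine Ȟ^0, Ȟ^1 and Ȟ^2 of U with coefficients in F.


nonempty intersections:
  W12={d,h} W13={d,f,h} W14={h} W15={f,h} W23={d,e,g,h} W24={e,h} W25={g,h} W34={e,h} W35={c,f,g,h} W45={h}
  W123={d,h} W124={h} W125={h} W134={h} W135={f,h} W145={h} W234={e,h} W235={g,h} W245={h} W345={h}
  W1234={h} W1235={h} W1245={h} W1345={h} W2345={h}
  W12345={h}
components per intersection:
  W1: {d} {f,h}
  W2: {a,e} {d} {g} {h}
  W3: {b,c,f,g,h} {d} {e}
  W4: {e} {h}
  W5: {c,f,h} {g}
  W12: {d} {h}
  W13: {d} {f,h}
  W14: {h}
  W15: {f,h}
  W23: {d} {e} {g} {h}
  W24: {e} {h}
  W25: {g} {h}
  W34: {e} {h}
  W35: {c,f,h} {g}
  W45: {h}
  W123: {d} {h}
  W124: {h}
  W125: {h}
  W134: {h}
  W135: {f,h}
  W145: {h}
  W234: {e} {h}
  W235: {g} {h}
  W245: {h}
  W345: {h}
  W1234: {h}
  W1235: {h}
  W1245: {h}
  W1345: {h}
  W2345: {h}
  W12345: {h}
C dims 13,19,13,5; δ0: rk 10, SNF 1^10; δ1: rk 9, SNF 1^9; δ2: rk 4, SNF 1^4
Ȟ^0: (13−10)−0=3 ⇒ Z^3
Ȟ^1: (19−9)−10=0 ⇒ 0
Ȟ^2: (13−4)−9=0 ⇒ 0

Ȟ^0 ≅ Z^3,  Ȟ^1 ≅ 0,  Ȟ^2 ≅ 0


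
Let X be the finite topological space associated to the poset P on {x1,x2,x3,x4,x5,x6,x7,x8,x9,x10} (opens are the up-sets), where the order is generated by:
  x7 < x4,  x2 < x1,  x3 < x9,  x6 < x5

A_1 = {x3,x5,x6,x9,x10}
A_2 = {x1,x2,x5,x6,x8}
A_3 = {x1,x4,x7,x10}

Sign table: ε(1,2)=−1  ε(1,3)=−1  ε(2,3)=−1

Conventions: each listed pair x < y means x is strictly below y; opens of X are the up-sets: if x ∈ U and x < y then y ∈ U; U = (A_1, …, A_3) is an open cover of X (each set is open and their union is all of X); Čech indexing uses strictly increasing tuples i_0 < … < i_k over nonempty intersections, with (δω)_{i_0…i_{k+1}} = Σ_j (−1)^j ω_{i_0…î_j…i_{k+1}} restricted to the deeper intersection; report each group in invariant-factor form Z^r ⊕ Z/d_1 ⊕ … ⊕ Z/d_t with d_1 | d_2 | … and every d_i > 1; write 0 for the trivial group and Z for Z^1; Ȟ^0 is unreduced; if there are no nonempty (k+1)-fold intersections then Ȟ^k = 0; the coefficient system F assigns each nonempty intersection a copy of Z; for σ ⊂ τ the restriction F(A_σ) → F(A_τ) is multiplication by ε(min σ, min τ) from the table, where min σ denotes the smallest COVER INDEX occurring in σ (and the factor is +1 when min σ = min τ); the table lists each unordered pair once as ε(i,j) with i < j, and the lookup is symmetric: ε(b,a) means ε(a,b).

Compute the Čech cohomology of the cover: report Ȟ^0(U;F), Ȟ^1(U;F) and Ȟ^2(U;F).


Ȟ^0 ≅ 0, Ȟ^1 ≅ Z/2, Ȟ^2 ≅ 0

nonempty intersections:
  A12={x5,x6} A13={x10} A23={x1}
C dims 3,3; δ0: rk 3, SNF 1^2·2
Ȟ^0: (3−3)−0=0 ⇒ 0
Ȟ^1: (3−0)−3=0 plus torsion [2] ⇒ Z/2
Ȟ^2: (0−0)−0=0 ⇒ 0


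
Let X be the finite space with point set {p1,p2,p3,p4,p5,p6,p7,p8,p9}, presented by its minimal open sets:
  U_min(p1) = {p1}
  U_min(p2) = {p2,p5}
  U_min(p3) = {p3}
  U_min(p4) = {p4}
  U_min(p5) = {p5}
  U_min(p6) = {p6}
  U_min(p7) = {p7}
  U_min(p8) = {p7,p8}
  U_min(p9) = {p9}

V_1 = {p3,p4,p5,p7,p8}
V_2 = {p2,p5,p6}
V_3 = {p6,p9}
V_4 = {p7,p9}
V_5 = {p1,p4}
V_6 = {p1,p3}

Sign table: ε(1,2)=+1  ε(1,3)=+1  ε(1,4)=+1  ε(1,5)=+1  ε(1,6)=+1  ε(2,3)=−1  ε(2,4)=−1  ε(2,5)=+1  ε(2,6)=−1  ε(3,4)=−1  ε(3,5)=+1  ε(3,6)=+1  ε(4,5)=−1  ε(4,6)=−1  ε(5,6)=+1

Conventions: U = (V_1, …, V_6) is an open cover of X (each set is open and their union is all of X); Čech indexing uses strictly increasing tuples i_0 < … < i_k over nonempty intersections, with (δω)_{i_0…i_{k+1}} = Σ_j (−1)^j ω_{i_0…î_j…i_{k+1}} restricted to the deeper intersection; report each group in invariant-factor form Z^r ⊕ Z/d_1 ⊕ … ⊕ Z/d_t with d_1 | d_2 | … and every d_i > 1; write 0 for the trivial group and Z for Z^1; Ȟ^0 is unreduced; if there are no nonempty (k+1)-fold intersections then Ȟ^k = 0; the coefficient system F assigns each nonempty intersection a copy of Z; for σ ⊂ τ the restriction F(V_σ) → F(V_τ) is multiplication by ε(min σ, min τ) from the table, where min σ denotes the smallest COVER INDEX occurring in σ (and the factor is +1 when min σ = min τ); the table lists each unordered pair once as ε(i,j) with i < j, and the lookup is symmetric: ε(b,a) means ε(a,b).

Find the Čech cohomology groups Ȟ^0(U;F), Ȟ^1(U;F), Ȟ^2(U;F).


nonempty overlaps:
  V12={p5} V14={p7} V15={p4} V16={p3} V23={p6} V34={p9} V56={p1}
C dims 6,7; δ0: rk 5, SNF 1^5
degree 0: 6−5−0 = 1 → Ȟ^0 ≅ Z
degree 1: 7−0−5 = 2 → Ȟ^1 ≅ Z^2
degree 2: 0−0−0 = 0 → Ȟ^2 ≅ 0

Ȟ^0 ≅ Z, Ȟ^1 ≅ Z^2 and Ȟ^2 ≅ 0


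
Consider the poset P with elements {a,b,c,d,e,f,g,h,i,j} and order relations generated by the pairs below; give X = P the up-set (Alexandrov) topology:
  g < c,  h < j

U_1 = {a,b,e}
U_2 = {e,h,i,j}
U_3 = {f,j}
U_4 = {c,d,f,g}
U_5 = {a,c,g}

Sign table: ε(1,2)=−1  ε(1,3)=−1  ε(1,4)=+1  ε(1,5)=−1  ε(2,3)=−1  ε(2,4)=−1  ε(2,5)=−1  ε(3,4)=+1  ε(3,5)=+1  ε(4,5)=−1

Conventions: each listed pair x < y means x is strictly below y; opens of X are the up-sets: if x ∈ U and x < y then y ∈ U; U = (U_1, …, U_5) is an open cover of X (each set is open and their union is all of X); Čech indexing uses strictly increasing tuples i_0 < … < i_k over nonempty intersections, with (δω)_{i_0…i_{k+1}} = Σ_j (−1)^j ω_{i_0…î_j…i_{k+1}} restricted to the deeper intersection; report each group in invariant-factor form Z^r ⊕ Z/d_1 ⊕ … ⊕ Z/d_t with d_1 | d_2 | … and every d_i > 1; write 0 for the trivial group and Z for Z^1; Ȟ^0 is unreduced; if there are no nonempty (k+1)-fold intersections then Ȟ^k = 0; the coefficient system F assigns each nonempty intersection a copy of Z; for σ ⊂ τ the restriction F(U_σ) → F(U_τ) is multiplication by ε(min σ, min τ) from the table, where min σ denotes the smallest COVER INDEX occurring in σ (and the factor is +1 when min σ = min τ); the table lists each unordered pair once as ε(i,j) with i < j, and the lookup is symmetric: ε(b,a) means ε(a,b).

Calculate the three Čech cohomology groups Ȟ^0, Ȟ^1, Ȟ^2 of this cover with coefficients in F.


nerve simplices:
  U12={e} U15={a} U23={j} U34={f} U45={c,g}
C dims 5,5; δ0: rk 4, SNF 1^4
degree 0: 5−4−0 = 1 → Ȟ^0 ≅ Z
degree 1: 5−0−4 = 1 → Ȟ^1 ≅ Z
degree 2: 0−0−0 = 0 → Ȟ^2 ≅ 0

Ȟ^0 = Z, Ȟ^1 = Z and Ȟ^2 = 0


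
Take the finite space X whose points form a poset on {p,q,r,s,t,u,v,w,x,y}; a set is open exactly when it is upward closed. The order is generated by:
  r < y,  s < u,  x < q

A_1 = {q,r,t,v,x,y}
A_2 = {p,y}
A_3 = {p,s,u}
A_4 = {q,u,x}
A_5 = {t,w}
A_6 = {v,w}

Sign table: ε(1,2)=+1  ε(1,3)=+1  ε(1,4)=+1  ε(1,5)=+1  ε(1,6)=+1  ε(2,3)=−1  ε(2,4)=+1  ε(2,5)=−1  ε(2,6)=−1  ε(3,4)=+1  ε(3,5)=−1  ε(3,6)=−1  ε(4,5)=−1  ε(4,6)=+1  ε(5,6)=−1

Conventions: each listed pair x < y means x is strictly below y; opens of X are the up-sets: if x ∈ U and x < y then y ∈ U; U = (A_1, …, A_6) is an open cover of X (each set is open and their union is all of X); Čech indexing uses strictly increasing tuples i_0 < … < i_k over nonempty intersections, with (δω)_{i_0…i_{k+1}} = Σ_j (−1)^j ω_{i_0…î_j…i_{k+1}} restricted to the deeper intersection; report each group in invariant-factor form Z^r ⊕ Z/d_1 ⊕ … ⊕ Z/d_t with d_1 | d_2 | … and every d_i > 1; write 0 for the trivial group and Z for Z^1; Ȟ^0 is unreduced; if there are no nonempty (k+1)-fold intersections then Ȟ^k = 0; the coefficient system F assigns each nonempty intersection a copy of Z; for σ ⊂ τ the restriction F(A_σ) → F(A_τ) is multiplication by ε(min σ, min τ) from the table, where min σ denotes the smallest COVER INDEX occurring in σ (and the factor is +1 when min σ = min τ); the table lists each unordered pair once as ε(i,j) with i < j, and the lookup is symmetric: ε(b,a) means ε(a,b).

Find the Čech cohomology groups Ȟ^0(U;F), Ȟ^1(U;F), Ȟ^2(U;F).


cover nerve:
  A12={y} A14={q,x} A15={t} A16={v} A23={p} A34={u} A56={w}
C dims 6,7; δ0: rk 6, SNF 1^5·2
Ȟ^0: (6−6)−0=0 ⇒ 0
Ȟ^1: (7−0)−6=1 plus torsion [2] ⇒ Z ⊕ Z/2
Ȟ^2: (0−0)−0=0 ⇒ 0

Ȟ^0 ≅ 0, Ȟ^1 ≅ Z ⊕ Z/2, Ȟ^2 ≅ 0


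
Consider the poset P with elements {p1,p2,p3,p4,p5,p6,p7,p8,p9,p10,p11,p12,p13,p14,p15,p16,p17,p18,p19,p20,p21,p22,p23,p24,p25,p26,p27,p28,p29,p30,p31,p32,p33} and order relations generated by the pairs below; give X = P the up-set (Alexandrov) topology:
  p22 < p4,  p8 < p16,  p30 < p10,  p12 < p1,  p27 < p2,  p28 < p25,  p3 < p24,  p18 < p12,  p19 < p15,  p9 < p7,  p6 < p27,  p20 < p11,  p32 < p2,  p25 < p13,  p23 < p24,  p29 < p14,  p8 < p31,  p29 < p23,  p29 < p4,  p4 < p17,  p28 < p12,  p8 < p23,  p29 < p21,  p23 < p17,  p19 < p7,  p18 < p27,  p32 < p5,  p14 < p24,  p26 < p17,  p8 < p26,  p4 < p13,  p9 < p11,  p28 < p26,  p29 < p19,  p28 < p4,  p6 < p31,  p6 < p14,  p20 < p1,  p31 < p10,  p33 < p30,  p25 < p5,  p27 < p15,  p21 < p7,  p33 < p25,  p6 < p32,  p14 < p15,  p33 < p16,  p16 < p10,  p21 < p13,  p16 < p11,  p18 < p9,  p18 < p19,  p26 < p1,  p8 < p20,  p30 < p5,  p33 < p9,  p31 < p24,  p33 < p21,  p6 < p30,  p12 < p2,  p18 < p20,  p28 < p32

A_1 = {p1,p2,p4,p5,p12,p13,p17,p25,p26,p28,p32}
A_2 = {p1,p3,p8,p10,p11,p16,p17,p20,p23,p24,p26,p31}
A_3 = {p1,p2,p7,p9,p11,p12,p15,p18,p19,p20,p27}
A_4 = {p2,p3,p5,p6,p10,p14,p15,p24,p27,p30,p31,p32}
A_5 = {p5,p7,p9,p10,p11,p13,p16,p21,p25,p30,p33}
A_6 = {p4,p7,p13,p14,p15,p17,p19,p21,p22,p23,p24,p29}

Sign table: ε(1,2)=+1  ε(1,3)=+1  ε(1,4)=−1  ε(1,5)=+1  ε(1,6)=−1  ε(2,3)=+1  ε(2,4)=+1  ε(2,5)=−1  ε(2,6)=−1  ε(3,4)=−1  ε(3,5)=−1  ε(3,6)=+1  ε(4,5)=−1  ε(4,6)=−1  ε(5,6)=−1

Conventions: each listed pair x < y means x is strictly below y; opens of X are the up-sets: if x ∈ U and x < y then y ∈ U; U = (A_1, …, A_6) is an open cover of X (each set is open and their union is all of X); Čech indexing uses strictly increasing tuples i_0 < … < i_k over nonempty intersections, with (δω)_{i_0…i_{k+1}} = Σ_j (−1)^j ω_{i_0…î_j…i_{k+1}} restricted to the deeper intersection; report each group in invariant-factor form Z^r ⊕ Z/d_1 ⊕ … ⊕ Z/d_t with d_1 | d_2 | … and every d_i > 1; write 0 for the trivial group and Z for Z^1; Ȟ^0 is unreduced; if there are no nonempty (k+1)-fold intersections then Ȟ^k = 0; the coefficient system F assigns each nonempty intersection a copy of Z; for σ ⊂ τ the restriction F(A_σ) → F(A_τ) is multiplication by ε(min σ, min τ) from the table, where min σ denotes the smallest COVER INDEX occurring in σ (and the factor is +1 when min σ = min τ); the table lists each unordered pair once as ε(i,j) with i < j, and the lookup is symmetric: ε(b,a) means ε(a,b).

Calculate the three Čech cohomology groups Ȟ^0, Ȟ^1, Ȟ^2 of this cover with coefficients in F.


cover nerve:
  A12={p1,p17,p26} A13={p1,p2,p12} A14={p2,p5,p32} A15={p5,p13,p25} A16={p4,p13,p17} A23={p1,p11,p20} A24={p3,p10,p24,p31} A25={p10,p11,p16} A26={p17,p23,p24} A34={p2,p15,p27} A35={p7,p9,p11} A36={p7,p15,p19} A45={p5,p10,p30} A46={p14,p15,p24} A56={p7,p13,p21}
  A123={p1} A126={p17} A134={p2} A145={p5} A156={p13} A235={p11} A245={p10} A246={p24} A346={p15} A356={p7}
C dims 6,15,10; δ0: rk 6, SNF 1^5·2; δ1: rk 9, SNF 1^9
Ȟ^0: (6−6)−0=0 ⇒ 0
Ȟ^1: (15−9)−6=0 plus torsion [2] ⇒ Z/2
Ȟ^2: (10−0)−9=1 ⇒ Z

Ȟ^0 ≅ 0,  Ȟ^1 ≅ Z/2,  Ȟ^2 ≅ Z


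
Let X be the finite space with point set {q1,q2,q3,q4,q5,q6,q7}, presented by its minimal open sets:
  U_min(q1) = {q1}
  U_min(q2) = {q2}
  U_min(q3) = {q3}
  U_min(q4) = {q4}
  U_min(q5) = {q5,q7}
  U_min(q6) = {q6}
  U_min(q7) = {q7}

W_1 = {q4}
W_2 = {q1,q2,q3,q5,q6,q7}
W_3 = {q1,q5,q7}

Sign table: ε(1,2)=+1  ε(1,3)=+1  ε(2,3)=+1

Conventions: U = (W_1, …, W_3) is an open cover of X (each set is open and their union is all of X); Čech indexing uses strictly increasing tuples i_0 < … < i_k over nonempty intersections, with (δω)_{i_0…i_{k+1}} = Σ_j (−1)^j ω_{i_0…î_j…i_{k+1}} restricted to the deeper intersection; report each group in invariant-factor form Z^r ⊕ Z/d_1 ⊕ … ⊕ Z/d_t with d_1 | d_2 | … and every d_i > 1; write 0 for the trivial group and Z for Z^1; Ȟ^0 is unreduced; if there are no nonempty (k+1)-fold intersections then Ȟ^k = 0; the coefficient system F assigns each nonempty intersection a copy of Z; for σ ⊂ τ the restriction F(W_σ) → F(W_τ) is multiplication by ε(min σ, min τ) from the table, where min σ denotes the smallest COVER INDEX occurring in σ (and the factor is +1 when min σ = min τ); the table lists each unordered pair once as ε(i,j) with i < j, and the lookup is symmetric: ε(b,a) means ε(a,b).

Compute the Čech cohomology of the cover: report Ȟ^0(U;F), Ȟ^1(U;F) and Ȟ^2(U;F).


Ȟ^0(U;F) ≅ Z^2; Ȟ^1(U;F) ≅ 0; Ȟ^2(U;F) ≅ 0

nerve of the cover:
  W23={q1,q5,q7}
C dims 3,1; δ0: rk 1, SNF 1^1
Ȟ^0 = (3 − 1) − 0 = 2, so Ȟ^0 ≅ Z^2
Ȟ^1 = (1 − 0) − 1 = 0, so Ȟ^1 ≅ 0
Ȟ^2 = (0 − 0) − 0 = 0, so Ȟ^2 ≅ 0


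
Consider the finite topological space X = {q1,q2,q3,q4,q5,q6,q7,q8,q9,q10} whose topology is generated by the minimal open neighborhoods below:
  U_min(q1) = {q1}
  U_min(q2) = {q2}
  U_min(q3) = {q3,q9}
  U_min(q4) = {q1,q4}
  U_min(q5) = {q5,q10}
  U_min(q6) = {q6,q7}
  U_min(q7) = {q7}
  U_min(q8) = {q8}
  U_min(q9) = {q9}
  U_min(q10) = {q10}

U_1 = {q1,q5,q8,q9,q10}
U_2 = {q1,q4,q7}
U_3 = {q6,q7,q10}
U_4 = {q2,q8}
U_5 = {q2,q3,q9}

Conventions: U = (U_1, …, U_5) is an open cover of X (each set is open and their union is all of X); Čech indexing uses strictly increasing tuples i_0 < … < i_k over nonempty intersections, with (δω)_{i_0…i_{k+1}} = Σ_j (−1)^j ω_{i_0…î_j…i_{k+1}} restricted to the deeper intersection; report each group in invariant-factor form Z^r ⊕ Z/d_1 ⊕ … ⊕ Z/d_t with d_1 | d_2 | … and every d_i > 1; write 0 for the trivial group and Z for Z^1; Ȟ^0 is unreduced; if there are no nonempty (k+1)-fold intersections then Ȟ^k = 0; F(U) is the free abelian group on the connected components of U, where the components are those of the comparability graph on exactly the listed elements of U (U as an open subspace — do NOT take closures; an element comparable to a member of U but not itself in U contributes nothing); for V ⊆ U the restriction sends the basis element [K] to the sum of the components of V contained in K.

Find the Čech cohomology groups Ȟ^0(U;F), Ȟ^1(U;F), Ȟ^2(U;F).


Ȟ^0 = Z^6, Ȟ^1 = 0, Ȟ^2 = 0

nerve of the cover:
  U12={q1} U13={q10} U14={q8} U15={q9} U23={q7} U45={q2}
components per intersection:
  U1: {q1} {q5,q10} {q8} {q9}
  U2: {q1,q4} {q7}
  U3: {q6,q7} {q10}
  U4: {q2} {q8}
  U5: {q2} {q3,q9}
  U12: {q1}
  U13: {q10}
  U14: {q8}
  U15: {q9}
  U23: {q7}
  U45: {q2}
C dims 12,6; δ0: rk 6, SNF 1^6
Ȟ^0 = (12 − 6) − 0 = 6, so Ȟ^0 ≅ Z^6
Ȟ^1 = (6 − 0) − 6 = 0, so Ȟ^1 ≅ 0
Ȟ^2 = (0 − 0) − 0 = 0, so Ȟ^2 ≅ 0


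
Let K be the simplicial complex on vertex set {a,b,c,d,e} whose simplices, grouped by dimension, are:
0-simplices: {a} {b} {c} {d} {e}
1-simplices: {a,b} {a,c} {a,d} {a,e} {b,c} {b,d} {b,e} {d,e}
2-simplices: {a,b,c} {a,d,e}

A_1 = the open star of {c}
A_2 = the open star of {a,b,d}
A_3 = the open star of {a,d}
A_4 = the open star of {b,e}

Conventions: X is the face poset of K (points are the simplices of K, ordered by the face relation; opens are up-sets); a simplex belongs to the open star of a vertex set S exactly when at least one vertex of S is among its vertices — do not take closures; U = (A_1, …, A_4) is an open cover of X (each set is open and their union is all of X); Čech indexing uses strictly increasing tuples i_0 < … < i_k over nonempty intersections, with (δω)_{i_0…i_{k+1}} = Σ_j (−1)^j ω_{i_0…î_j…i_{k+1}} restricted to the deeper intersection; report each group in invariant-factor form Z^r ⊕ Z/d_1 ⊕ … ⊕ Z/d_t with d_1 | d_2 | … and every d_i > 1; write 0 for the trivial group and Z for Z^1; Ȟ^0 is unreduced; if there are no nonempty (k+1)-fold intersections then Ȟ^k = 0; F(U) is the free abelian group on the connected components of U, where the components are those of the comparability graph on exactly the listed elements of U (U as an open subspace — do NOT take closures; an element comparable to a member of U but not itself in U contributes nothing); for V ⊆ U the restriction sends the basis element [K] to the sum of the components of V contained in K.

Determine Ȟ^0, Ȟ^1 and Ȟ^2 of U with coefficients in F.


nonempty overlaps:
  A1={{c},{a,c},{b,c},{a,b,c}} A2={{a},{b},{d},{a,b},{a,c},{a,d},{a,e},{b,c},{b,d},{b,e},{d,e},{a,b,c},{a,d,e}} A3={{a},{d},{a,b},{a,c},{a,d},{a,e},{b,d},{d,e},{a,b,c},{a,d,e}} A4={{b},{e},{a,b},{a,e},{b,c},{b,d},{b,e},{d,e},{a,b,c},{a,d,e}}
  A12={{a,c},{b,c},{a,b,c}} A13={{a,c},{a,b,c}} A14={{b,c},{a,b,c}} A23={{a},{d},{a,b},{a,c},{a,d},{a,e},{b,d},{d,e},{a,b,c},{a,d,e}} A24={{b},{a,b},{a,e},{b,c},{b,d},{b,e},{d,e},{a,b,c},{a,d,e}} A34={{a,b},{a,e},{b,d},{d,e},{a,b,c},{a,d,e}}
  A123={{a,c},{a,b,c}} A124={{b,c},{a,b,c}} A134={{a,b,c}} A234={{a,b},{a,e},{b,d},{d,e},{a,b,c},{a,d,e}}
  A1234={{a,b,c}}
components per intersection:
  A1: {{c},{a,c},{b,c},{a,b,c}}
  A2: {{a},{b},{d},{a,b},{a,c},{a,d},{a,e},{b,c},{b,d},{b,e},{d,e},{a,b,c},{a,d,e}}
  A3: {{a},{d},{a,b},{a,c},{a,d},{a,e},{b,d},{d,e},{a,b,c},{a,d,e}}
  A4: {{b},{e},{a,b},{a,e},{b,c},{b,d},{b,e},{d,e},{a,b,c},{a,d,e}}
  A12: {{a,c},{b,c},{a,b,c}}
  A13: {{a,c},{a,b,c}}
  A14: {{b,c},{a,b,c}}
  A23: {{a},{d},{a,b},{a,c},{a,d},{a,e},{b,d},{d,e},{a,b,c},{a,d,e}}
  A24: {{b},{a,b},{b,c},{b,d},{b,e},{a,b,c}} {{a,e},{d,e},{a,d,e}}
  A34: {{a,b},{a,b,c}} {{a,e},{d,e},{a,d,e}} {{b,d}}
  A123: {{a,c},{a,b,c}}
  A124: {{b,c},{a,b,c}}
  A134: {{a,b,c}}
  A234: {{a,b},{a,b,c}} {{a,e},{d,e},{a,d,e}} {{b,d}}
  A1234: {{a,b,c}}
C dims 4,9,6,1; δ0: rk 3, SNF 1^3; δ1: rk 5, SNF 1^5; δ2: rk 1, SNF 1^1
degree 0: 4−3−0 = 1 → Ȟ^0 ≅ Z
degree 1: 9−5−3 = 1 → Ȟ^1 ≅ Z
degree 2: 6−1−5 = 0 → Ȟ^2 ≅ 0

Ȟ^0 = Z, Ȟ^1 = Z and Ȟ^2 = 0


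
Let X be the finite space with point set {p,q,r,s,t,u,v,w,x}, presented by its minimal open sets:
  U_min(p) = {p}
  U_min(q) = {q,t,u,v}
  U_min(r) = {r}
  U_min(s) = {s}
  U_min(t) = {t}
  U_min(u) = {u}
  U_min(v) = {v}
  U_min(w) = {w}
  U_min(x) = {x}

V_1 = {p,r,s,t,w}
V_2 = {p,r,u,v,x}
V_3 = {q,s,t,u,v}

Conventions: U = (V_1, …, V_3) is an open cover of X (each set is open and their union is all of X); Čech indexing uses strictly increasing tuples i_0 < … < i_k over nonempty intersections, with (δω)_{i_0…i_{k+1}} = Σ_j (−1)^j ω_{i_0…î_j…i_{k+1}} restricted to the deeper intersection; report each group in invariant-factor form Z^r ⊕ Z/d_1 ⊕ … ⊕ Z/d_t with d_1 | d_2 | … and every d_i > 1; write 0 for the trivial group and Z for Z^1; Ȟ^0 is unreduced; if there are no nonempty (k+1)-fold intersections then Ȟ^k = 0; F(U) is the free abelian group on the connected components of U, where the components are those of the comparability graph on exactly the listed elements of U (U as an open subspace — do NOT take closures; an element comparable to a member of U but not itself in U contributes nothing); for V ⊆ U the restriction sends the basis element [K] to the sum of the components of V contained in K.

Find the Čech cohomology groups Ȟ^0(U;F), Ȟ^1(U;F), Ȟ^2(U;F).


Ȟ^0(U;F) ≅ Z^6; Ȟ^1(U;F) ≅ 0; Ȟ^2(U;F) ≅ 0

nerve simplices:
  V12={p,r} V13={s,t} V23={u,v}
components per intersection:
  V1: {p} {r} {s} {t} {w}
  V2: {p} {r} {u} {v} {x}
  V3: {q,t,u,v} {s}
  V12: {p} {r}
  V13: {s} {t}
  V23: {u} {v}
C dims 12,6; δ0: rk 6, SNF 1^6
degree 0: 12−6−0 = 6 → Ȟ^0 ≅ Z^6
degree 1: 6−0−6 = 0 → Ȟ^1 ≅ 0
degree 2: 0−0−0 = 0 → Ȟ^2 ≅ 0


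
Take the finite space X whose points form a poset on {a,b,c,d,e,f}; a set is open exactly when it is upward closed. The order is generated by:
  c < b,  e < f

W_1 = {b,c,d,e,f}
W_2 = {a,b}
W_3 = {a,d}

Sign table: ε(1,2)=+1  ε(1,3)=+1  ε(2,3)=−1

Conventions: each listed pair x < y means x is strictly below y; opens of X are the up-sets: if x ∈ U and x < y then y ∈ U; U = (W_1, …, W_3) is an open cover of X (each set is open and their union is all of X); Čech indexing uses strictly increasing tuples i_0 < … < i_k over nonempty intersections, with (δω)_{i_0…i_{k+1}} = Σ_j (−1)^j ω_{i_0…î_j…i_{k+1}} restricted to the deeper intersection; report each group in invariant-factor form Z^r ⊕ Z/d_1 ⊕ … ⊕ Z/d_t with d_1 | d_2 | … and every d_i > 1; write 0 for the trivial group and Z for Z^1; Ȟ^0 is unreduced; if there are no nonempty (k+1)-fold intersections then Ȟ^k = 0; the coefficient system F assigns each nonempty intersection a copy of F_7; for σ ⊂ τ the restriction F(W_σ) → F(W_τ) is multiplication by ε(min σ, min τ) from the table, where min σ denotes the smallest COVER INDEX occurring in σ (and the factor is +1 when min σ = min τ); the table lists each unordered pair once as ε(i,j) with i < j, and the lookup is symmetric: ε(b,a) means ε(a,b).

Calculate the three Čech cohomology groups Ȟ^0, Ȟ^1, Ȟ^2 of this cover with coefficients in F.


Ȟ^0(U;F) ≅ 0, Ȟ^1(U;F) ≅ 0 and Ȟ^2(U;F) ≅ 0

nonempty intersections:
  W12={b} W13={d} W23={a}
C dims 3,3; δ0: rk_F7 3
Ȟ^0: (3−3)−0=0 ⇒ 0
Ȟ^1: (3−0)−3=0 ⇒ 0
Ȟ^2: (0−0)−0=0 ⇒ 0


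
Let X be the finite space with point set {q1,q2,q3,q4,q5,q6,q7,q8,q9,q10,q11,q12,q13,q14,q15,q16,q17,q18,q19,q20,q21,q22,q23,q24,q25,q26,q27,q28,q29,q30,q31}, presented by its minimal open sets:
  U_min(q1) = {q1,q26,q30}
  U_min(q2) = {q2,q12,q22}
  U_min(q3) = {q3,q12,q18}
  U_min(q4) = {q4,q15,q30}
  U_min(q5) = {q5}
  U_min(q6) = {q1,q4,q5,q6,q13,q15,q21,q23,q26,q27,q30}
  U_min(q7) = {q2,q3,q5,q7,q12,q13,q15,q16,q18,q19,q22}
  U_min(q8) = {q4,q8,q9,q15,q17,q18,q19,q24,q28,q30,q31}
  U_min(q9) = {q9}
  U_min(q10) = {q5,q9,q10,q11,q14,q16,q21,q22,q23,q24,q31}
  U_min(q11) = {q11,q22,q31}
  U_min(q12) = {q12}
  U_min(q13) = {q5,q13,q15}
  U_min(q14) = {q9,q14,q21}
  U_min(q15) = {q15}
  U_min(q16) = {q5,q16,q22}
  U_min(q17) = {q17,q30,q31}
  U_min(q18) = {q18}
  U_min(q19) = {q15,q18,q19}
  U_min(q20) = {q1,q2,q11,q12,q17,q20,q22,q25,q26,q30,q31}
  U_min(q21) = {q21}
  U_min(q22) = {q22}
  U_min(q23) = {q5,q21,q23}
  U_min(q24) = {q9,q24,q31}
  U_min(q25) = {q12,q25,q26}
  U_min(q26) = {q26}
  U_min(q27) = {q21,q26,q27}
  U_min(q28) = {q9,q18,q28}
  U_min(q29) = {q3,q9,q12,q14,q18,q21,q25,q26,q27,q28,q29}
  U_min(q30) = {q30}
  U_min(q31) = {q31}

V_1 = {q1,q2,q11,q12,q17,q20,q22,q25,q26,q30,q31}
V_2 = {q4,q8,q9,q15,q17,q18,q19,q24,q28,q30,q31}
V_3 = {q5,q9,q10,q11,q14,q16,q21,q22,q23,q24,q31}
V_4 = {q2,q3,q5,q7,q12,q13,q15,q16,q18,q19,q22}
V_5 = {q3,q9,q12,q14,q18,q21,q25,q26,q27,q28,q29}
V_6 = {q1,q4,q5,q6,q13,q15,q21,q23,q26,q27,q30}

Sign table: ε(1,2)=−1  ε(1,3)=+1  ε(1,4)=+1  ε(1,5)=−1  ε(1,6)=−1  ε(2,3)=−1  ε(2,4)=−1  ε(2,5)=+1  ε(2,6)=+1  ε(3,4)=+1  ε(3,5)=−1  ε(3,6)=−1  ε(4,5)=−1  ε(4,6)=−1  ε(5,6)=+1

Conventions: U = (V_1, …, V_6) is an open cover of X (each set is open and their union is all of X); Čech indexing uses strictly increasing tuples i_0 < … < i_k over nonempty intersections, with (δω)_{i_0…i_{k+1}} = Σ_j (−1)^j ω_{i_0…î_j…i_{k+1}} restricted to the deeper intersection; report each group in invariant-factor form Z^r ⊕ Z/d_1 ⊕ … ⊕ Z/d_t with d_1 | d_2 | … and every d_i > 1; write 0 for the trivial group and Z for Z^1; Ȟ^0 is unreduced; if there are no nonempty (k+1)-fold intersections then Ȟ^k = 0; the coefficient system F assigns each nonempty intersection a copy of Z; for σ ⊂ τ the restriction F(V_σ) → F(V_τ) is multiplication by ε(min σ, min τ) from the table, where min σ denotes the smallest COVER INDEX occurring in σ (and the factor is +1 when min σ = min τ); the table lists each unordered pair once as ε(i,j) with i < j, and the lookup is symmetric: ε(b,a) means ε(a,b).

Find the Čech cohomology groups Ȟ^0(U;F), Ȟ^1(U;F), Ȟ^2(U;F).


Ȟ^0 ≅ Z, Ȟ^1 ≅ 0, Ȟ^2 ≅ Z/2

nerve of the cover:
  V12={q17,q30,q31} V13={q11,q22,q31} V14={q2,q12,q22} V15={q12,q25,q26} V16={q1,q26,q30} V23={q9,q24,q31} V24={q15,q18,q19} V25={q9,q18,q28} V26={q4,q15,q30} V34={q5,q16,q22} V35={q9,q14,q21} V36={q5,q21,q23} V45={q3,q12,q18} V46={q5,q13,q15} V56={q21,q26,q27}
  V123={q31} V126={q30} V134={q22} V145={q12} V156={q26} V235={q9} V245={q18} V246={q15} V346={q5} V356={q21}
C dims 6,15,10; δ0: rk 5, SNF 1^5; δ1: rk 10, SNF 1^9·2
Ȟ^0 = (6 − 5) − 0 = 1, so Ȟ^0 ≅ Z
Ȟ^1 = (15 − 10) − 5 = 0, so Ȟ^1 ≅ 0
Ȟ^2 = (10 − 0) − 10 = 0 plus torsion [2], so Ȟ^2 ≅ Z/2


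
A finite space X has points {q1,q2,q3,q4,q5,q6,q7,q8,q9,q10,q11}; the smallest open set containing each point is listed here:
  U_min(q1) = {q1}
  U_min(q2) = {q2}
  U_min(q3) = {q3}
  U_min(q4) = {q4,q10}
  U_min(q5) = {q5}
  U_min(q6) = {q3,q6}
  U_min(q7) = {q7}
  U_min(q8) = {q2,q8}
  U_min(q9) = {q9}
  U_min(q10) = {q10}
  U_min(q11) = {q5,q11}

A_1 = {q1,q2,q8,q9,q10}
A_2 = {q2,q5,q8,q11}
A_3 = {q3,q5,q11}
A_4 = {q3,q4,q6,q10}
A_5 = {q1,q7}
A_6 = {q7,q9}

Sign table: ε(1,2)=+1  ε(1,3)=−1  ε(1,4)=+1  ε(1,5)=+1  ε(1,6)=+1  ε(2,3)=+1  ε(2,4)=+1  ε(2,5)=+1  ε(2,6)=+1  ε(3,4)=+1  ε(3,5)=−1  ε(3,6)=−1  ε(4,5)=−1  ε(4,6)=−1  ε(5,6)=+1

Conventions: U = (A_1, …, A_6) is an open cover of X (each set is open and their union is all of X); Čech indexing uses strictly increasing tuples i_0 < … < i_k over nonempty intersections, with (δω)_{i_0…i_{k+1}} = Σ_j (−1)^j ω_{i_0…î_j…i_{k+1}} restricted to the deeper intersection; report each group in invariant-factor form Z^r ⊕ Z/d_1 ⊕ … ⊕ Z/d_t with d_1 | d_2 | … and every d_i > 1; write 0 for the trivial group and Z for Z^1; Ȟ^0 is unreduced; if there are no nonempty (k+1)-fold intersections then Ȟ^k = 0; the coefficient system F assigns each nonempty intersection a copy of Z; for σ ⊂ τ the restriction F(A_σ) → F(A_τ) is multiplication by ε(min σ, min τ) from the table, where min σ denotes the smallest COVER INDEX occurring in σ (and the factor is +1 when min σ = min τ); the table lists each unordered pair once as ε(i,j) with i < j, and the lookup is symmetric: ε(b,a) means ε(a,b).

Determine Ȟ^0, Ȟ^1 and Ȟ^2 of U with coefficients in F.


Ȟ^0(U;F) ≅ Z,  Ȟ^1(U;F) ≅ Z^2,  Ȟ^2(U;F) ≅ 0

nonempty overlaps:
  A12={q2,q8} A14={q10} A15={q1} A16={q9} A23={q5,q11} A34={q3} A56={q7}
C dims 6,7; δ0: rk 5, SNF 1^5
degree 0: 6−5−0 = 1 → Ȟ^0 ≅ Z
degree 1: 7−0−5 = 2 → Ȟ^1 ≅ Z^2
degree 2: 0−0−0 = 0 → Ȟ^2 ≅ 0


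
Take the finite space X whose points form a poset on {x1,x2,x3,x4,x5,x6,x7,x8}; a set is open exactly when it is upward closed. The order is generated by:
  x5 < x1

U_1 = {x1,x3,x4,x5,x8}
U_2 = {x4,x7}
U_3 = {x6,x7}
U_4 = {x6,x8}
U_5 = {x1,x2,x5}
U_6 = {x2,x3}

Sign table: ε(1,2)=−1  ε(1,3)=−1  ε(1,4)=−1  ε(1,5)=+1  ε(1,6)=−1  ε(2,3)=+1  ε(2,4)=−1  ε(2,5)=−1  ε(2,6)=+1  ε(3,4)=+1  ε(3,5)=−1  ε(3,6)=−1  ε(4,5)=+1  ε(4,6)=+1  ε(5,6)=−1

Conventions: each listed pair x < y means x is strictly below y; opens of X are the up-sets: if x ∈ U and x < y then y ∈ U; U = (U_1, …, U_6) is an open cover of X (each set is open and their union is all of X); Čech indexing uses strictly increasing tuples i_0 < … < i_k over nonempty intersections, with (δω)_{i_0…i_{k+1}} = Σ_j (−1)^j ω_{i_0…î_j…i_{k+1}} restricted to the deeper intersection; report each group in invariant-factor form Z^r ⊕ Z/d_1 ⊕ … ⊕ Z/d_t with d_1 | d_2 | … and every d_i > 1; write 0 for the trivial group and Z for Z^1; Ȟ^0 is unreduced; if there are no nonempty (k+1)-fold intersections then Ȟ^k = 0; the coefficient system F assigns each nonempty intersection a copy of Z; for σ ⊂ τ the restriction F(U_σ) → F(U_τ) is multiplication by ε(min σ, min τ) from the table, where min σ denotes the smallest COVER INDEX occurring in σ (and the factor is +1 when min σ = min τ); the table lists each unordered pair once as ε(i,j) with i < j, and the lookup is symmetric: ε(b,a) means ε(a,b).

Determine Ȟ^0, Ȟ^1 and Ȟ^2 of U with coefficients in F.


Ȟ^0(U;F) ≅ Z, Ȟ^1(U;F) ≅ Z^2, Ȟ^2(U;F) ≅ 0

nerve of the cover:
  U12={x4} U14={x8} U15={x1,x5} U16={x3} U23={x7} U34={x6} U56={x2}
C dims 6,7; δ0: rk 5, SNF 1^5
Ȟ^0 = (6 − 5) − 0 = 1, so Ȟ^0 ≅ Z
Ȟ^1 = (7 − 0) − 5 = 2, so Ȟ^1 ≅ Z^2
Ȟ^2 = (0 − 0) − 0 = 0, so Ȟ^2 ≅ 0


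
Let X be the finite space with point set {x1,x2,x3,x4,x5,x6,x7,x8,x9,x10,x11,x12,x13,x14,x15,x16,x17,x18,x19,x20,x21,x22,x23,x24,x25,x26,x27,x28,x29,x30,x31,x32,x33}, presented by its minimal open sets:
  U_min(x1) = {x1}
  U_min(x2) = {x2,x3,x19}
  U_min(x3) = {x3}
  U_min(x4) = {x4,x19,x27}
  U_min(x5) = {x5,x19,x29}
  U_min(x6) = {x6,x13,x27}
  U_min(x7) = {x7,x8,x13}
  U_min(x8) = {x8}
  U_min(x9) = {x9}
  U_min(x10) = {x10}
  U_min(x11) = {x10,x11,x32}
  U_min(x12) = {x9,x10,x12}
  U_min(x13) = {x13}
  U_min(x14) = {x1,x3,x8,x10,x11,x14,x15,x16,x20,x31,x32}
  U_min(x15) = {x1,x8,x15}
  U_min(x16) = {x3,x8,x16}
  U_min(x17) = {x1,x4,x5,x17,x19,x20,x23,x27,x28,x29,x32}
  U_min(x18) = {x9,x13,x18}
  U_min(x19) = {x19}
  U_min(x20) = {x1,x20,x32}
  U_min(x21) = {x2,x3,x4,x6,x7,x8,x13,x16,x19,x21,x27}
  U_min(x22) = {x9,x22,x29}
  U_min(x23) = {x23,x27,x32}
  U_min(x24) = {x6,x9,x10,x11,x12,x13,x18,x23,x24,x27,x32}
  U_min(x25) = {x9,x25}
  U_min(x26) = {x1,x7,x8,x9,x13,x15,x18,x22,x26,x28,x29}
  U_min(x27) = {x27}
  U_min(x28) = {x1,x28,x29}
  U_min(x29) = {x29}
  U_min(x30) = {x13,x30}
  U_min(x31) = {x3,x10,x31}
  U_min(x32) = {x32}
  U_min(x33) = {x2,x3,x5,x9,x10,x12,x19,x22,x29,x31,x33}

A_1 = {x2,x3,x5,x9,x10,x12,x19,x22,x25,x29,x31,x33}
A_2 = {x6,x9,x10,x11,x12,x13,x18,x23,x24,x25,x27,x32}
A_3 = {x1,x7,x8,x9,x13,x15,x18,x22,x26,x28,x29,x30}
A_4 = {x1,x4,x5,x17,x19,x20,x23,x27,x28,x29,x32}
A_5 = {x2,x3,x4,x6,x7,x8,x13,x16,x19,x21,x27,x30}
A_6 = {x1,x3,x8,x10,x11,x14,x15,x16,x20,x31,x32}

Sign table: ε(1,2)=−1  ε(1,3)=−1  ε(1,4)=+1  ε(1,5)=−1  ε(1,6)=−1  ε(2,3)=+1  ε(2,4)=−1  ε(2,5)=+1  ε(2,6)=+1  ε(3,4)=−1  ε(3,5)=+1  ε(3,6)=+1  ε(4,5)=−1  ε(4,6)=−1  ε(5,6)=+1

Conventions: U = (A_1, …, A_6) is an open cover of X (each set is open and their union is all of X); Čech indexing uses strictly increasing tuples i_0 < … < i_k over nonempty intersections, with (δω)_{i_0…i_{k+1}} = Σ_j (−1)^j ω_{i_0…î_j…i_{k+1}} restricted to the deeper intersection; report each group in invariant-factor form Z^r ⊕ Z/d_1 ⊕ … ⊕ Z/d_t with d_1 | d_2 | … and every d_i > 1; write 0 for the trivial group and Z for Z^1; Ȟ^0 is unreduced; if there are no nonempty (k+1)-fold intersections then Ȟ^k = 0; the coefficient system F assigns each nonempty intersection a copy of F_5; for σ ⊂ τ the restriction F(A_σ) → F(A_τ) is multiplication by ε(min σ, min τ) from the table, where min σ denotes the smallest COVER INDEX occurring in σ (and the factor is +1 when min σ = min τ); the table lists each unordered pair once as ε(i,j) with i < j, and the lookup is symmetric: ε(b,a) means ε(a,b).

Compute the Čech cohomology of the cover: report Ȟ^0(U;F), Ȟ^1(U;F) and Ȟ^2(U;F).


nerve simplices:
  A12={x9,x10,x12,x25} A13={x9,x22,x29} A14={x5,x19,x29} A15={x2,x3,x19} A16={x3,x10,x31} A23={x9,x13,x18} A24={x23,x27,x32} A25={x6,x13,x27} A26={x10,x11,x32} A34={x1,x28,x29} A35={x7,x8,x13,x30} A36={x1,x8,x15} A45={x4,x19,x27} A46={x1,x20,x32} A56={x3,x8,x16}
  A123={x9} A126={x10} A134={x29} A145={x19} A156={x3} A235={x13} A245={x27} A246={x32} A346={x1} A356={x8}
C dims 6,15,10; δ0: rk_F5 5; δ1: rk_F5 10
degree 0: 6−5−0 = 1 → Ȟ^0 ≅ Z/5
degree 1: 15−10−5 = 0 → Ȟ^1 ≅ 0
degree 2: 10−0−10 = 0 → Ȟ^2 ≅ 0

Ȟ^0 ≅ Z/5, Ȟ^1 ≅ 0, Ȟ^2 ≅ 0


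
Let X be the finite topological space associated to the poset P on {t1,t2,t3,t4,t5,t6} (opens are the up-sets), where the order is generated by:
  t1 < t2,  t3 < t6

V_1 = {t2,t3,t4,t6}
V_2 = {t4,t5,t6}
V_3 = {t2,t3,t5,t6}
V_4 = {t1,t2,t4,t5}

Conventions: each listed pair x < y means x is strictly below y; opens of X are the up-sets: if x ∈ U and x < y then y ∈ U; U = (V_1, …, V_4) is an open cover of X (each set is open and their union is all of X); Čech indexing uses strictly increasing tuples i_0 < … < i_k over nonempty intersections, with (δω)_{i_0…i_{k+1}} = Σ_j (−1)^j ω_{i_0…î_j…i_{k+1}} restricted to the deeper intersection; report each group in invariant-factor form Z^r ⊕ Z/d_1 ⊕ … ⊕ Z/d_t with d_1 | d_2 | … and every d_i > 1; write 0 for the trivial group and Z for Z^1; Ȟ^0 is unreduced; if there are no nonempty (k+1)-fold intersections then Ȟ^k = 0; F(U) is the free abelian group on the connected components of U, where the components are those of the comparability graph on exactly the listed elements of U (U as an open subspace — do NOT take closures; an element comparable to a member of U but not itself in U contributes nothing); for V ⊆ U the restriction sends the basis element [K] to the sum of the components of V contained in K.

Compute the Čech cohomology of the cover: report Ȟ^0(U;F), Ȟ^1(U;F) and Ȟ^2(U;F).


Ȟ^0 = Z^4, Ȟ^1 = 0, Ȟ^2 = 0

nerve simplices:
  V12={t4,t6} V13={t2,t3,t6} V14={t2,t4} V23={t5,t6} V24={t4,t5} V34={t2,t5}
  V123={t6} V124={t4} V134={t2} V234={t5}
components per intersection:
  V1: {t2} {t3,t6} {t4}
  V2: {t4} {t5} {t6}
  V3: {t2} {t3,t6} {t5}
  V4: {t1,t2} {t4} {t5}
  V12: {t4} {t6}
  V13: {t2} {t3,t6}
  V14: {t2} {t4}
  V23: {t5} {t6}
  V24: {t4} {t5}
  V34: {t2} {t5}
  V123: {t6}
  V124: {t4}
  V134: {t2}
  V234: {t5}
C dims 12,12,4; δ0: rk 8, SNF 1^8; δ1: rk 4, SNF 1^4
degree 0: 12−8−0 = 4 → Ȟ^0 ≅ Z^4
degree 1: 12−4−8 = 0 → Ȟ^1 ≅ 0
degree 2: 4−0−4 = 0 → Ȟ^2 ≅ 0


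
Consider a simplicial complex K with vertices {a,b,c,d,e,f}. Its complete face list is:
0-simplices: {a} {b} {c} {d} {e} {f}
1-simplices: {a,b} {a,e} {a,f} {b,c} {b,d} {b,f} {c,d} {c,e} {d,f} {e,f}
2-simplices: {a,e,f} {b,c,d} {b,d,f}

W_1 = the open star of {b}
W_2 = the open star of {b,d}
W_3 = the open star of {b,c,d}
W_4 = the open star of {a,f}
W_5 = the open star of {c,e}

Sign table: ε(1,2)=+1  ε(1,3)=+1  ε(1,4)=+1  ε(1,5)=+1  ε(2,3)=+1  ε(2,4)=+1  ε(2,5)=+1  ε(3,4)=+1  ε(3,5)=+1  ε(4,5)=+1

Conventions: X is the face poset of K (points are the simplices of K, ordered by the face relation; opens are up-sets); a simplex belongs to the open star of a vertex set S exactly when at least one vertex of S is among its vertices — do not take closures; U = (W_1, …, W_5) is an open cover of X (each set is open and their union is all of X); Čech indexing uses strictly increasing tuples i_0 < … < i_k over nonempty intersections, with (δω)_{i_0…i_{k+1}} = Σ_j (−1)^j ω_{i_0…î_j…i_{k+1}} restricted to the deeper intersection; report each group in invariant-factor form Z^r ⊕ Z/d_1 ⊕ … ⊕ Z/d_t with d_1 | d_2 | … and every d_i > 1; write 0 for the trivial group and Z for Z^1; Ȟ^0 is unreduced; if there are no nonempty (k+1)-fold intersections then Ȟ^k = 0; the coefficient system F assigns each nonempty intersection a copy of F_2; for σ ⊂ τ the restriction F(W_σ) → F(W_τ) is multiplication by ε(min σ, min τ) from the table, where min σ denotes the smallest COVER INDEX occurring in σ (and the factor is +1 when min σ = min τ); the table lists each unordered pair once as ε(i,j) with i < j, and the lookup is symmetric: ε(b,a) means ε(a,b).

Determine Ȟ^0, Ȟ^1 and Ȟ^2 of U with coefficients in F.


Ȟ^0 ≅ Z/2,  Ȟ^1 ≅ Z/2,  Ȟ^2 ≅ 0

intersection data:
  W1={{b},{a,b},{b,c},{b,d},{b,f},{b,c,d},{b,d,f}} W2={{b},{d},{a,b},{b,c},{b,d},{b,f},{c,d},{d,f},{b,c,d},{b,d,f}} W3={{b},{c},{d},{a,b},{b,c},{b,d},{b,f},{c,d},{c,e},{d,f},{b,c,d},{b,d,f}} W4={{a},{f},{a,b},{a,e},{a,f},{b,f},{d,f},{e,f},{a,e,f},{b,d,f}} W5={{c},{e},{a,e},{b,c},{c,d},{c,e},{e,f},{a,e,f},{b,c,d}}
  W12={{b},{a,b},{b,c},{b,d},{b,f},{b,c,d},{b,d,f}} W13={{b},{a,b},{b,c},{b,d},{b,f},{b,c,d},{b,d,f}} W14={{a,b},{b,f},{b,d,f}} W15={{b,c},{b,c,d}} W23={{b},{d},{a,b},{b,c},{b,d},{b,f},{c,d},{d,f},{b,c,d},{b,d,f}} W24={{a,b},{b,f},{d,f},{b,d,f}} W25={{b,c},{c,d},{b,c,d}} W34={{a,b},{b,f},{d,f},{b,d,f}} W35={{c},{b,c},{c,d},{c,e},{b,c,d}} W45={{a,e},{e,f},{a,e,f}}
  W123={{b},{a,b},{b,c},{b,d},{b,f},{b,c,d},{b,d,f}} W124={{a,b},{b,f},{b,d,f}} W125={{b,c},{b,c,d}} W134={{a,b},{b,f},{b,d,f}} W135={{b,c},{b,c,d}} W234={{a,b},{b,f},{d,f},{b,d,f}} W235={{b,c},{c,d},{b,c,d}}
  W1234={{a,b},{b,f},{b,d,f}} W1235={{b,c},{b,c,d}}
C dims 5,10,7,2; δ0: rk_F2 4; δ1: rk_F2 5; δ2: rk_F2 2
Ȟ^0 = (5 − 4) − 0 = 1, so Ȟ^0 ≅ Z/2
Ȟ^1 = (10 − 5) − 4 = 1, so Ȟ^1 ≅ Z/2
Ȟ^2 = (7 − 2) − 5 = 0, so Ȟ^2 ≅ 0


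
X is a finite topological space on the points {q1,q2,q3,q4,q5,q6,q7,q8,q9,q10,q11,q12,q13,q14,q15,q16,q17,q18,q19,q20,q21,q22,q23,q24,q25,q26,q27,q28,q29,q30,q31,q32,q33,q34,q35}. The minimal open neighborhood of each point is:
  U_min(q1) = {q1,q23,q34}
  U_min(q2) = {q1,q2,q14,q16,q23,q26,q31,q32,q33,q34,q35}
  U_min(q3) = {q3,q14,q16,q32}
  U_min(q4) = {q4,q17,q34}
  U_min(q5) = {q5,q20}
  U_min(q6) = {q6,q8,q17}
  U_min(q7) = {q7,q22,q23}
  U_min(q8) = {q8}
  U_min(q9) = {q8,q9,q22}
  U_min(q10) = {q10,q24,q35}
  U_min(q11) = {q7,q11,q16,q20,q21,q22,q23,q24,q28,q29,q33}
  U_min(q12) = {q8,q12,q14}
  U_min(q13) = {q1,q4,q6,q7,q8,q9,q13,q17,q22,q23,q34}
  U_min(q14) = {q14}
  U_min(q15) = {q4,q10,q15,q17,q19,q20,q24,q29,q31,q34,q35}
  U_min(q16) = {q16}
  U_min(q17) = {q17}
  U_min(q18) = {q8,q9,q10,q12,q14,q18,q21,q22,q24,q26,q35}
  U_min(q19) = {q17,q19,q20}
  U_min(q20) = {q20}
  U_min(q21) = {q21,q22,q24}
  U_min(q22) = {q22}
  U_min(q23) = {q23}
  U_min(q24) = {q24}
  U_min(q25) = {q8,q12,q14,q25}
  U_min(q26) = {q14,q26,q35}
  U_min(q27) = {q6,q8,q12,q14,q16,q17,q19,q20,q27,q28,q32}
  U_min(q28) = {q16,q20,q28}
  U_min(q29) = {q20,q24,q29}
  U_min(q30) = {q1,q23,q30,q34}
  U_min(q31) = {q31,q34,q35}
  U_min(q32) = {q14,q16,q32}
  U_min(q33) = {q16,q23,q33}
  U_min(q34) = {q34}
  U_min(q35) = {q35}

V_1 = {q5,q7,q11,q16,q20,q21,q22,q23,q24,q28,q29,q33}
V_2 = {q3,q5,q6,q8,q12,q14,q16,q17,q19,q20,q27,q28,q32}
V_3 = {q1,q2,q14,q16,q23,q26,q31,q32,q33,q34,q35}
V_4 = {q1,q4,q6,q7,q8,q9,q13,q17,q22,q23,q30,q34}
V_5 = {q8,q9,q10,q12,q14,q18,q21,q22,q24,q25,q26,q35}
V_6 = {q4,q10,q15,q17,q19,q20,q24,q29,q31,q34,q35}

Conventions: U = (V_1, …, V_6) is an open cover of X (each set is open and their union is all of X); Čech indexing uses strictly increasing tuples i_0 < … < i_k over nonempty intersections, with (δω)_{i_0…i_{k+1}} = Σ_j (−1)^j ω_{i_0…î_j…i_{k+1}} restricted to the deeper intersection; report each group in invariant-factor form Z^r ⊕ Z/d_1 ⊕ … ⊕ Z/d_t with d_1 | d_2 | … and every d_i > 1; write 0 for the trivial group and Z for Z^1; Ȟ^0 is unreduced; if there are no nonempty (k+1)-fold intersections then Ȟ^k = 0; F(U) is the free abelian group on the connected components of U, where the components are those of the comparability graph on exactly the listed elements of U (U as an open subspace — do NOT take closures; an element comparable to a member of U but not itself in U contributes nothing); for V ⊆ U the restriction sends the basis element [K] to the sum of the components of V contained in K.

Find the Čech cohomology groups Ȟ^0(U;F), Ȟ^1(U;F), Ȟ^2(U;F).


Ȟ^0 ≅ Z, Ȟ^1 ≅ 0 and Ȟ^2 ≅ Z/2

intersection data:
  V12={q5,q16,q20,q28} V13={q16,q23,q33} V14={q7,q22,q23} V15={q21,q22,q24} V16={q20,q24,q29} V23={q14,q16,q32} V24={q6,q8,q17} V25={q8,q12,q14} V26={q17,q19,q20} V34={q1,q23,q34} V35={q14,q26,q35} V36={q31,q34,q35} V45={q8,q9,q22} V46={q4,q17,q34} V56={q10,q24,q35}
  V123={q16} V126={q20} V134={q23} V145={q22} V156={q24} V235={q14} V245={q8} V246={q17} V346={q34} V356={q35}
components per intersection:
  V1: {q5,q7,q11,q16,q20,q21,q22,q23,q24,q28,q29,q33}
  V2: {q3,q5,q6,q8,q12,q14,q16,q17,q19,q20,q27,q28,q32}
  V3: {q1,q2,q14,q16,q23,q26,q31,q32,q33,q34,q35}
  V4: {q1,q4,q6,q7,q8,q9,q13,q17,q22,q23,q30,q34}
  V5: {q8,q9,q10,q12,q14,q18,q21,q22,q24,q25,q26,q35}
  V6: {q4,q10,q15,q17,q19,q20,q24,q29,q31,q34,q35}
  V12: {q5,q16,q20,q28}
  V13: {q16,q23,q33}
  V14: {q7,q22,q23}
  V15: {q21,q22,q24}
  V16: {q20,q24,q29}
  V23: {q14,q16,q32}
  V24: {q6,q8,q17}
  V25: {q8,q12,q14}
  V26: {q17,q19,q20}
  V34: {q1,q23,q34}
  V35: {q14,q26,q35}
  V36: {q31,q34,q35}
  V45: {q8,q9,q22}
  V46: {q4,q17,q34}
  V56: {q10,q24,q35}
  V123: {q16}
  V126: {q20}
  V134: {q23}
  V145: {q22}
  V156: {q24}
  V235: {q14}
  V245: {q8}
  V246: {q17}
  V346: {q34}
  V356: {q35}
C dims 6,15,10; δ0: rk 5, SNF 1^5; δ1: rk 10, SNF 1^9·2
Ȟ^0 = (6 − 5) − 0 = 1, so Ȟ^0 ≅ Z
Ȟ^1 = (15 − 10) − 5 = 0, so Ȟ^1 ≅ 0
Ȟ^2 = (10 − 0) − 10 = 0 plus torsion [2], so Ȟ^2 ≅ Z/2
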